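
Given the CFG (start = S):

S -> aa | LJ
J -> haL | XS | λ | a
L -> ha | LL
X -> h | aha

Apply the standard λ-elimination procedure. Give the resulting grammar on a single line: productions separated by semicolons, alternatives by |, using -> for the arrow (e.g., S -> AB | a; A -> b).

Nullable set: {J}.
S -> LJ: J nullable, giving L | LJ.
Drop J -> λ.
Unchanged (no nullable symbols): S -> aa; J -> XS; J -> a; J -> haL; L -> LL; L -> ha; X -> aha; X -> h.

S -> L | LJ | aa; J -> a | XS | haL; L -> LL | ha; X -> h | aha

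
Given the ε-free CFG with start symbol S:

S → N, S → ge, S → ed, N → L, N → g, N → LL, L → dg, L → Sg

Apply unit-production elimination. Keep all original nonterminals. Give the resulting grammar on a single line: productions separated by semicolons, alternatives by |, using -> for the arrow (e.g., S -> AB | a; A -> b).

S -> g | LL | Sg | dg | ed | ge; L -> Sg | dg; N -> g | LL | Sg | dg

Unit productions: N->L, S->N.
Unit pairs (A ⇒* B via units): (N,L), (S,L), (S,N).
S: inherits non-unit rules of {L, N, S} → LL | Sg | dg | ed | g | ge.
L: inherits non-unit rules of {L} → Sg | dg.
N: inherits non-unit rules of {L, N} → LL | Sg | dg | g.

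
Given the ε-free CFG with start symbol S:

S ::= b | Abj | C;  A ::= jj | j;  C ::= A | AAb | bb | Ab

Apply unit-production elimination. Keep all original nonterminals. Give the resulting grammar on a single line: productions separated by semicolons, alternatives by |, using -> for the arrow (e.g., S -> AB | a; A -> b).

Unit productions: C->A, S->C.
Unit pairs (A ⇒* B via units): (C,A), (S,A), (S,C).
S: inherits non-unit rules of {A, C, S} → AAb | Ab | Abj | b | bb | j | jj.
A: inherits non-unit rules of {A} → j | jj.
C: inherits non-unit rules of {A, C} → AAb | Ab | bb | j | jj.

S -> b | j | Ab | bb | jj | AAb | Abj; A -> j | jj; C -> j | Ab | bb | jj | AAb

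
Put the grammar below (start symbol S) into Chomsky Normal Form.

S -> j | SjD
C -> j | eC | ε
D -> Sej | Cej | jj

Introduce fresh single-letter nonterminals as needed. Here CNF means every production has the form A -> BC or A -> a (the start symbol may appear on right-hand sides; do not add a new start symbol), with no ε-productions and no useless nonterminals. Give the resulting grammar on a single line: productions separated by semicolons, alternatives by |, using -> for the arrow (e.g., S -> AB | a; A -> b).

S -> j | SG; A -> e; B -> j; C -> e | j | AC; D -> AB | BB | CE | SF; E -> AB; F -> AB; G -> BD

Nullable: {C}; after ε-elimination: S -> j | SjD; C -> e | j | eC; D -> ej | jj | Cej | Sej.
No unit productions to eliminate.
TERM: introduce A -> e, B -> j and substitute in every rule of length ≥2.
BIN: D -> CAB becomes D -> CE, E -> AB; D -> SAB becomes D -> SF, F -> AB; S -> SBD becomes S -> SG, G -> BD.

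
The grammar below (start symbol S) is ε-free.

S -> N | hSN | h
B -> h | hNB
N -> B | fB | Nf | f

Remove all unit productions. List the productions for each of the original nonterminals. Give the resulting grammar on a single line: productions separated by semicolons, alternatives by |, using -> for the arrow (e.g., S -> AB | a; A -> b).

S -> f | h | Nf | fB | hNB | hSN; B -> h | hNB; N -> f | h | Nf | fB | hNB

Unit productions: N->B, S->N.
Unit pairs (A ⇒* B via units): (N,B), (S,B), (S,N).
S: inherits non-unit rules of {B, N, S} → Nf | f | fB | h | hNB | hSN.
B: inherits non-unit rules of {B} → h | hNB.
N: inherits non-unit rules of {B, N} → Nf | f | fB | h | hNB.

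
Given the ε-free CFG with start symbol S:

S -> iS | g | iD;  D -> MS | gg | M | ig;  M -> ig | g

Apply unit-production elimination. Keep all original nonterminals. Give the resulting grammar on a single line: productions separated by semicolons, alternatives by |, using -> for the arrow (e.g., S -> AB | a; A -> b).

S -> g | iD | iS; D -> g | MS | gg | ig; M -> g | ig

Unit productions: D->M.
Unit pairs (A ⇒* B via units): (D,M).
S: inherits non-unit rules of {S} → g | iD | iS.
D: inherits non-unit rules of {D, M} → MS | g | gg | ig.
M: inherits non-unit rules of {M} → g | ig.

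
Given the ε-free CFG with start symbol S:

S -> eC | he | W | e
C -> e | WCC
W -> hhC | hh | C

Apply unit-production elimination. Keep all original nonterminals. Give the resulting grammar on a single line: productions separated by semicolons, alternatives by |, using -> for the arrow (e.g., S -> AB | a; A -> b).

Unit productions: S->W, W->C.
Unit pairs (A ⇒* B via units): (S,C), (S,W), (W,C).
S: inherits non-unit rules of {C, S, W} → WCC | e | eC | he | hh | hhC.
C: inherits non-unit rules of {C} → WCC | e.
W: inherits non-unit rules of {C, W} → WCC | e | hh | hhC.

S -> e | eC | he | hh | WCC | hhC; C -> e | WCC; W -> e | hh | WCC | hhC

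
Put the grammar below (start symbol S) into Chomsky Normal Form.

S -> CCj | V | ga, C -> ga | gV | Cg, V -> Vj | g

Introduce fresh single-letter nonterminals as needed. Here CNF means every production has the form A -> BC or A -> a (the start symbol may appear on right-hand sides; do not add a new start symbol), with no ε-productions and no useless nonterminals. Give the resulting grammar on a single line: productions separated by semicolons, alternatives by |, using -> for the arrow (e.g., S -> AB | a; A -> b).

No ε-productions.
After unit-elimination: S -> g | Vj | ga | CCj; C -> Cg | gV | ga; V -> g | Vj.
TERM: introduce B -> a, A -> g, D -> j and substitute in every rule of length ≥2.
BIN: S -> CCD becomes S -> CE, E -> CD.

S -> g | AB | CE | VD; A -> g; B -> a; C -> AB | AV | CA; D -> j; E -> CD; V -> g | VD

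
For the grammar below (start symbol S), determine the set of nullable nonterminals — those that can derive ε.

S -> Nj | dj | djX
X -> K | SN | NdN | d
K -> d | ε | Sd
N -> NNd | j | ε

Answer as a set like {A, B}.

{K, N, X}

Directly nullable (have an ε-rule): {K, N}.
X is nullable via X -> K (every symbol on the right is already known nullable).
Not nullable: S — each has a terminal in every rule's right-hand side or depends on a non-nullable symbol.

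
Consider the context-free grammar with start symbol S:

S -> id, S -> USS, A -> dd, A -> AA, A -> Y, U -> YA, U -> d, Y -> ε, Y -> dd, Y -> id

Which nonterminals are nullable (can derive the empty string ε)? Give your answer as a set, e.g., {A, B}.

{A, U, Y}

Directly nullable (have an ε-rule): {Y}.
A is nullable via A -> Y (every symbol on the right is already known nullable).
U is nullable via U -> YA (every symbol on the right is already known nullable).
Not nullable: S — each has a terminal in every rule's right-hand side or depends on a non-nullable symbol.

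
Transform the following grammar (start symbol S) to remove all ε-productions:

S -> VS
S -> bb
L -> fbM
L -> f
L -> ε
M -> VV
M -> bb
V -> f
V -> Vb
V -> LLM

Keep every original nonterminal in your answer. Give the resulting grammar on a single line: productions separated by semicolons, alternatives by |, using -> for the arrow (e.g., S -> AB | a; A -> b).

S -> VS | bb; L -> f | fbM; M -> VV | bb; V -> M | f | LM | Vb | LLM

Nullable set: {L}.
Drop L -> ε.
V -> LLM: L, L nullable, giving LLM | LM | M.
Unchanged (no nullable symbols): S -> VS; S -> bb; L -> f; L -> fbM; M -> VV; M -> bb; V -> Vb; V -> f.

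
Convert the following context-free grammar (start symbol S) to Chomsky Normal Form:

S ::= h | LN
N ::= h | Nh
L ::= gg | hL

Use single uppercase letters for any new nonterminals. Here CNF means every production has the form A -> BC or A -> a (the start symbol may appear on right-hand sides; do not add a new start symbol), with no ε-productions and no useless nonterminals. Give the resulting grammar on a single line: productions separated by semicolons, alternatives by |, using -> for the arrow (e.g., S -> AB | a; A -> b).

S -> h | LN; A -> g; B -> h; L -> AA | BL; N -> h | NB

No ε-productions.
No unit productions to eliminate.
TERM: introduce A -> g, B -> h and substitute in every rule of length ≥2.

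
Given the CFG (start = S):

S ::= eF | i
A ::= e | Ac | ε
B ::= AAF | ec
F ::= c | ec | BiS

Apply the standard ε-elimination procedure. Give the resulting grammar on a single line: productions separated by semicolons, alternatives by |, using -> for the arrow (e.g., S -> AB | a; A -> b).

Nullable set: {A}.
Drop A -> ε.
A -> Ac: A nullable, giving Ac | c.
B -> AAF: A, A nullable, giving AAF | AF | F.
Unchanged (no nullable symbols): S -> eF; S -> i; A -> e; B -> ec; F -> BiS; F -> c; F -> ec.

S -> i | eF; A -> c | e | Ac; B -> F | AF | ec | AAF; F -> c | ec | BiS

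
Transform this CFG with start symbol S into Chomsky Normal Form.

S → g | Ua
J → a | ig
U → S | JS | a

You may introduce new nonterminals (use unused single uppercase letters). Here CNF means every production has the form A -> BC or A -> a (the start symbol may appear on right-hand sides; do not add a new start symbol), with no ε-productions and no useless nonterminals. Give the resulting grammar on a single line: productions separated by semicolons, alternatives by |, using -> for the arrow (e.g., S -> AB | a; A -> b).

No ε-productions.
After unit-elimination: S -> g | Ua; J -> a | ig; U -> a | g | JS | Ua.
TERM: introduce C -> a, B -> g, A -> i and substitute in every rule of length ≥2.

S -> g | UC; A -> i; B -> g; C -> a; J -> a | AB; U -> a | g | JS | UC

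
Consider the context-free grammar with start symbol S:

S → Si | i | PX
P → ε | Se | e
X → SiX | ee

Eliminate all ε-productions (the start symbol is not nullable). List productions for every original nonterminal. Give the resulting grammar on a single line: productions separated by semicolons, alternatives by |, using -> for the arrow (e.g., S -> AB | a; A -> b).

Nullable set: {P}.
S -> PX: P nullable, giving PX | X.
Drop P -> ε.
Unchanged (no nullable symbols): S -> Si; S -> i; P -> Se; P -> e; X -> SiX; X -> ee.

S -> X | i | PX | Si; P -> e | Se; X -> ee | SiX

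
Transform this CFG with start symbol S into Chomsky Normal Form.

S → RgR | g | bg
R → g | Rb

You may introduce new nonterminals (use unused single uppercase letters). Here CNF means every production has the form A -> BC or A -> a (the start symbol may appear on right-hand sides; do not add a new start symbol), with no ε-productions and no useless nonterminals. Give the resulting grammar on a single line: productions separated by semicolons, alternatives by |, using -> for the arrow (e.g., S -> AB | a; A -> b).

No ε-productions.
No unit productions to eliminate.
TERM: introduce A -> b, B -> g and substitute in every rule of length ≥2.
BIN: S -> RBR becomes S -> RC, C -> BR.

S -> g | AB | RC; A -> b; B -> g; C -> BR; R -> g | RA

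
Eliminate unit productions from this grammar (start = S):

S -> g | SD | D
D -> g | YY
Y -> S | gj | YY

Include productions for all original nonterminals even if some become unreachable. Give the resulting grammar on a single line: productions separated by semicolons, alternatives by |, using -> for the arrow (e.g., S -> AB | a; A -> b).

Unit productions: S->D, Y->S.
Unit pairs (A ⇒* B via units): (S,D), (Y,D), (Y,S).
S: inherits non-unit rules of {D, S} → SD | YY | g.
D: inherits non-unit rules of {D} → YY | g.
Y: inherits non-unit rules of {D, S, Y} → SD | YY | g | gj.

S -> g | SD | YY; D -> g | YY; Y -> g | SD | YY | gj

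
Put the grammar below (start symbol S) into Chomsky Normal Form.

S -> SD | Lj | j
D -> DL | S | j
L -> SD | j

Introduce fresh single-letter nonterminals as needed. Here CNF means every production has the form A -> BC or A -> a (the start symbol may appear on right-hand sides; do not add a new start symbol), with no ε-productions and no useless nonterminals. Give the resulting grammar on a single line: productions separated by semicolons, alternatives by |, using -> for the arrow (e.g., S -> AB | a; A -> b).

No ε-productions.
After unit-elimination: S -> j | Lj | SD; D -> j | DL | Lj | SD; L -> j | SD.
TERM: introduce A -> j and substitute in every rule of length ≥2.

S -> j | LA | SD; A -> j; D -> j | DL | LA | SD; L -> j | SD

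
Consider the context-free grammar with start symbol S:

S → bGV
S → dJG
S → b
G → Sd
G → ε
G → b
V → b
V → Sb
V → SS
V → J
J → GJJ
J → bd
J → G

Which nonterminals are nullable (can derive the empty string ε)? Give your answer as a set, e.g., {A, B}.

{G, J, V}

Directly nullable (have an ε-rule): {G}.
J is nullable via J -> G (every symbol on the right is already known nullable).
V is nullable via V -> J (every symbol on the right is already known nullable).
Not nullable: S — each has a terminal in every rule's right-hand side or depends on a non-nullable symbol.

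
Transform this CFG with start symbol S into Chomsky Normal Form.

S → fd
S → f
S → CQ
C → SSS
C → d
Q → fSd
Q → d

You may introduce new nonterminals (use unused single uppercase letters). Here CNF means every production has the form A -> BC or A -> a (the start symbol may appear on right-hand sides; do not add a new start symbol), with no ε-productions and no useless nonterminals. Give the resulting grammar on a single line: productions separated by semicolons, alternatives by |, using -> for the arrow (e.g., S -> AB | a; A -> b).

S -> f | AB | CQ; A -> f; B -> d; C -> d | SD; D -> SS; E -> SB; Q -> d | AE

No ε-productions.
No unit productions to eliminate.
TERM: introduce B -> d, A -> f and substitute in every rule of length ≥2.
BIN: C -> SSS becomes C -> SD, D -> SS; Q -> ASB becomes Q -> AE, E -> SB.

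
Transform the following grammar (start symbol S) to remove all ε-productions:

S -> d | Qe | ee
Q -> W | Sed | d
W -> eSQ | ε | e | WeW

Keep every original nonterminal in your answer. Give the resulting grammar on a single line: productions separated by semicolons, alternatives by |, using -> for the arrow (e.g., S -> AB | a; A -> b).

S -> d | e | Qe | ee; Q -> W | d | Sed; W -> e | We | eS | eW | WeW | eSQ

Nullable set: {Q, W}.
S -> Qe: Q nullable, giving Qe | e.
Q -> W: W nullable, giving W.
Drop W -> ε.
W -> WeW: W, W nullable, giving We | WeW | e | eW.
W -> eSQ: Q nullable, giving eS | eSQ.
Unchanged (no nullable symbols): S -> d; S -> ee; Q -> Sed; Q -> d; W -> e.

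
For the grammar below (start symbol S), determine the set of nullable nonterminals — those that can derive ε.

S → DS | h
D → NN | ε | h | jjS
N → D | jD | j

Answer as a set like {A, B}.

Directly nullable (have an ε-rule): {D}.
N is nullable via N -> D (every symbol on the right is already known nullable).
Not nullable: S — each has a terminal in every rule's right-hand side or depends on a non-nullable symbol.

{D, N}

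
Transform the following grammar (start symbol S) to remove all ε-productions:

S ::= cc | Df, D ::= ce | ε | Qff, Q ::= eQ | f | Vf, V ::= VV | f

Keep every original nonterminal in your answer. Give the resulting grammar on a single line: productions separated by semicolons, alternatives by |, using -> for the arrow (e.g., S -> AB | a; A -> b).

Nullable set: {D}.
S -> Df: D nullable, giving Df | f.
Drop D -> ε.
Unchanged (no nullable symbols): S -> cc; D -> Qff; D -> ce; Q -> Vf; Q -> eQ; Q -> f; V -> VV; V -> f.

S -> f | Df | cc; D -> ce | Qff; Q -> f | Vf | eQ; V -> f | VV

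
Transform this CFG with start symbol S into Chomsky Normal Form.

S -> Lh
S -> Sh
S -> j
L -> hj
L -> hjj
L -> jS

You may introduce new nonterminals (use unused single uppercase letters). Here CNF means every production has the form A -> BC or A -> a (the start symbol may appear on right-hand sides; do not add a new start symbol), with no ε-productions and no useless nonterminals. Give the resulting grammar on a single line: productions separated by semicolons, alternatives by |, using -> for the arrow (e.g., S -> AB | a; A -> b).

No ε-productions.
No unit productions to eliminate.
TERM: introduce A -> h, B -> j and substitute in every rule of length ≥2.
BIN: L -> ABB becomes L -> AC, C -> BB.

S -> j | LA | SA; A -> h; B -> j; C -> BB; L -> AB | AC | BS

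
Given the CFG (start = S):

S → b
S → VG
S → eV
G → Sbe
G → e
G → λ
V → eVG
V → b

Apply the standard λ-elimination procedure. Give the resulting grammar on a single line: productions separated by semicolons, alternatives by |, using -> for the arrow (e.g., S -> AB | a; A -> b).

S -> V | b | VG | eV; G -> e | Sbe; V -> b | eV | eVG

Nullable set: {G}.
S -> VG: G nullable, giving V | VG.
Drop G -> λ.
V -> eVG: G nullable, giving eV | eVG.
Unchanged (no nullable symbols): S -> b; S -> eV; G -> Sbe; G -> e; V -> b.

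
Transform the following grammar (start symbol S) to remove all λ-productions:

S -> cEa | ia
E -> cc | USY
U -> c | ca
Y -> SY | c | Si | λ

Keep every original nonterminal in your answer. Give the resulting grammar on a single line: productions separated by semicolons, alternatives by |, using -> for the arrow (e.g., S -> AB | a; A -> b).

S -> ia | cEa; E -> US | cc | USY; U -> c | ca; Y -> S | c | SY | Si

Nullable set: {Y}.
E -> USY: Y nullable, giving US | USY.
Drop Y -> λ.
Y -> SY: Y nullable, giving S | SY.
Unchanged (no nullable symbols): S -> cEa; S -> ia; E -> cc; U -> c; U -> ca; Y -> Si; Y -> c.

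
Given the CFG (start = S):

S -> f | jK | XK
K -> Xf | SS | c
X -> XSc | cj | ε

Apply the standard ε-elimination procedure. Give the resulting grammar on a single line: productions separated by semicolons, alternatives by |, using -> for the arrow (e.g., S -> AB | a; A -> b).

Nullable set: {X}.
S -> XK: X nullable, giving K | XK.
K -> Xf: X nullable, giving Xf | f.
Drop X -> ε.
X -> XSc: X nullable, giving Sc | XSc.
Unchanged (no nullable symbols): S -> f; S -> jK; K -> SS; K -> c; X -> cj.

S -> K | f | XK | jK; K -> c | f | SS | Xf; X -> Sc | cj | XSc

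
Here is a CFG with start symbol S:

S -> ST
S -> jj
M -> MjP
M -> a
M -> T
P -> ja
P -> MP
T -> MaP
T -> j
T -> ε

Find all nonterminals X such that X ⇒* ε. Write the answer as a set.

{M, T}

Directly nullable (have an ε-rule): {T}.
M is nullable via M -> T (every symbol on the right is already known nullable).
Not nullable: P, S — each has a terminal in every rule's right-hand side or depends on a non-nullable symbol.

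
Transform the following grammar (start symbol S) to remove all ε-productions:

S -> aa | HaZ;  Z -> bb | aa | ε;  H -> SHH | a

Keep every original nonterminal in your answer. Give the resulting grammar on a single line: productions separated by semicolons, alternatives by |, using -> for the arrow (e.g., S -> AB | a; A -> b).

Nullable set: {Z}.
S -> HaZ: Z nullable, giving Ha | HaZ.
Drop Z -> ε.
Unchanged (no nullable symbols): S -> aa; H -> SHH; H -> a; Z -> aa; Z -> bb.

S -> Ha | aa | HaZ; H -> a | SHH; Z -> aa | bb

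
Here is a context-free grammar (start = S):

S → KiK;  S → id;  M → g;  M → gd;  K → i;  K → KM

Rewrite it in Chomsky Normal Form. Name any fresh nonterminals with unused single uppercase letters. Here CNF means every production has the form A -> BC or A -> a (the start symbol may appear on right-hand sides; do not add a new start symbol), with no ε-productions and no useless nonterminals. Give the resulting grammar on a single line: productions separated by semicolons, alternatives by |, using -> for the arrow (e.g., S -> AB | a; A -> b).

S -> CB | KD; A -> g; B -> d; C -> i; D -> CK; K -> i | KM; M -> g | AB

No ε-productions.
No unit productions to eliminate.
TERM: introduce B -> d, A -> g, C -> i and substitute in every rule of length ≥2.
BIN: S -> KCK becomes S -> KD, D -> CK.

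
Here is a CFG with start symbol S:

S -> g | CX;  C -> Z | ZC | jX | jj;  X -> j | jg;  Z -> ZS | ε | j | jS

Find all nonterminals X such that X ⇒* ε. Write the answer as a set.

{C, Z}

Directly nullable (have an ε-rule): {Z}.
C is nullable via C -> Z (every symbol on the right is already known nullable).
Not nullable: S, X — each has a terminal in every rule's right-hand side or depends on a non-nullable symbol.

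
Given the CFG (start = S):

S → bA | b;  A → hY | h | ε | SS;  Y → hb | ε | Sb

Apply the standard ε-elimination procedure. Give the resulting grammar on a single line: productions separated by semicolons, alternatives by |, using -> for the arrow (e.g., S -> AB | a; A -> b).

S -> b | bA; A -> h | SS | hY; Y -> Sb | hb

Nullable set: {A, Y}.
S -> bA: A nullable, giving b | bA.
Drop A -> ε.
A -> hY: Y nullable, giving h | hY.
Drop Y -> ε.
Unchanged (no nullable symbols): S -> b; A -> SS; A -> h; Y -> Sb; Y -> hb.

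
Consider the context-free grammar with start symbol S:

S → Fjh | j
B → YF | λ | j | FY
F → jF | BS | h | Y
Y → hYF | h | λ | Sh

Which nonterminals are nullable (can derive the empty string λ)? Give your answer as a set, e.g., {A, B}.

{B, F, Y}

Directly nullable (have an ε-rule): {B, Y}.
F is nullable via F -> Y (every symbol on the right is already known nullable).
Not nullable: S — each has a terminal in every rule's right-hand side or depends on a non-nullable symbol.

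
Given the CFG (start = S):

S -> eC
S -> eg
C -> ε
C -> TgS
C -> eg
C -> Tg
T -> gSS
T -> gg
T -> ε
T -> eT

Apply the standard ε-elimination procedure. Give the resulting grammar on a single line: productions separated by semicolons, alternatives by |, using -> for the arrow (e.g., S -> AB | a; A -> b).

Nullable set: {C, T}.
S -> eC: C nullable, giving e | eC.
Drop C -> ε.
C -> Tg: T nullable, giving Tg | g.
C -> TgS: T nullable, giving TgS | gS.
Drop T -> ε.
T -> eT: T nullable, giving e | eT.
Unchanged (no nullable symbols): S -> eg; C -> eg; T -> gSS; T -> gg.

S -> e | eC | eg; C -> g | Tg | eg | gS | TgS; T -> e | eT | gg | gSS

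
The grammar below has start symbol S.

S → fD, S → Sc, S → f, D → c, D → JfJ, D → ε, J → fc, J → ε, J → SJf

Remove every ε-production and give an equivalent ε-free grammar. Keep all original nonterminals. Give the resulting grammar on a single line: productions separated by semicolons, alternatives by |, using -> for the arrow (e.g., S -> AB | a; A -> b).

S -> f | Sc | fD; D -> c | f | Jf | fJ | JfJ; J -> Sf | fc | SJf

Nullable set: {D, J}.
S -> fD: D nullable, giving f | fD.
Drop D -> ε.
D -> JfJ: J, J nullable, giving Jf | JfJ | f | fJ.
Drop J -> ε.
J -> SJf: J nullable, giving SJf | Sf.
Unchanged (no nullable symbols): S -> Sc; S -> f; D -> c; J -> fc.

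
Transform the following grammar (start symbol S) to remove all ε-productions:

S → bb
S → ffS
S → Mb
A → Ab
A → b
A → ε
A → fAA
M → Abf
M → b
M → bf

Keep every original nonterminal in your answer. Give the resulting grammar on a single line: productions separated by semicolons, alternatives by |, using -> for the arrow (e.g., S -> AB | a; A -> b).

S -> Mb | bb | ffS; A -> b | f | Ab | fA | fAA; M -> b | bf | Abf

Nullable set: {A}.
Drop A -> ε.
A -> Ab: A nullable, giving Ab | b.
A -> fAA: A, A nullable, giving f | fA | fAA.
M -> Abf: A nullable, giving Abf | bf.
Unchanged (no nullable symbols): S -> Mb; S -> bb; S -> ffS; A -> b; M -> b; M -> bf.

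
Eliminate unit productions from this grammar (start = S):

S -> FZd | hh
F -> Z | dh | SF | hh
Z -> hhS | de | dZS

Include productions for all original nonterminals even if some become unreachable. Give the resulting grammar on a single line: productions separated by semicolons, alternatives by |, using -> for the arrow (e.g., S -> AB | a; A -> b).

Unit productions: F->Z.
Unit pairs (A ⇒* B via units): (F,Z).
S: inherits non-unit rules of {S} → FZd | hh.
F: inherits non-unit rules of {F, Z} → SF | dZS | de | dh | hh | hhS.
Z: inherits non-unit rules of {Z} → dZS | de | hhS.

S -> hh | FZd; F -> SF | de | dh | hh | dZS | hhS; Z -> de | dZS | hhS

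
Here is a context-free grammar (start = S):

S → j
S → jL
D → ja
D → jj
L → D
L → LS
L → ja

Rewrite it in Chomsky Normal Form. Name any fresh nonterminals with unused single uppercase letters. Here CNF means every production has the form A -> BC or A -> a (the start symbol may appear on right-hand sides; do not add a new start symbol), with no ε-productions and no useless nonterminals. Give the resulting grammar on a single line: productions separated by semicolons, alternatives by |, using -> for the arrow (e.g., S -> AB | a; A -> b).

No ε-productions.
After unit-elimination: S -> j | jL; D -> ja | jj; L -> LS | ja | jj.
TERM: introduce B -> a, A -> j and substitute in every rule of length ≥2.
Drop unreachable/unproductive: D.

S -> j | AL; A -> j; B -> a; L -> AA | AB | LS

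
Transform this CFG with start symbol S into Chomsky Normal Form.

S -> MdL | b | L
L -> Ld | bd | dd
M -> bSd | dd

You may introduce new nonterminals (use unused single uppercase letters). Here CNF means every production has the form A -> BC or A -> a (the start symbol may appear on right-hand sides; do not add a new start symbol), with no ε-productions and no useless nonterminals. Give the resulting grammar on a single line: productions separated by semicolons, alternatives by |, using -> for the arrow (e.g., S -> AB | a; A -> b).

S -> b | AA | BA | LA | MD; A -> d; B -> b; C -> SA; D -> AL; L -> AA | BA | LA; M -> AA | BC

No ε-productions.
After unit-elimination: S -> b | Ld | bd | dd | MdL; L -> Ld | bd | dd; M -> dd | bSd.
TERM: introduce B -> b, A -> d and substitute in every rule of length ≥2.
BIN: M -> BSA becomes M -> BC, C -> SA; S -> MAL becomes S -> MD, D -> AL.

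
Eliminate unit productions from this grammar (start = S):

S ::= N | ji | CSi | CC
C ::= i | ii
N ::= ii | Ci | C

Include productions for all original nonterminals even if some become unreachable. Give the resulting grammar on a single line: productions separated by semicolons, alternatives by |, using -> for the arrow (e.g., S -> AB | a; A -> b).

Unit productions: N->C, S->N.
Unit pairs (A ⇒* B via units): (N,C), (S,C), (S,N).
S: inherits non-unit rules of {C, N, S} → CC | CSi | Ci | i | ii | ji.
C: inherits non-unit rules of {C} → i | ii.
N: inherits non-unit rules of {C, N} → Ci | i | ii.

S -> i | CC | Ci | ii | ji | CSi; C -> i | ii; N -> i | Ci | ii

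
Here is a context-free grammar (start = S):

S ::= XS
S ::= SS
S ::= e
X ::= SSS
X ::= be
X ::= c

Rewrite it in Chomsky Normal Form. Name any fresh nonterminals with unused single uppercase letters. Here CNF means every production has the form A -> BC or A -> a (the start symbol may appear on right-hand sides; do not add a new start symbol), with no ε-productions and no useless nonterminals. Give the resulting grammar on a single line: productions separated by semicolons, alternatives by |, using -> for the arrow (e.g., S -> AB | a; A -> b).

No ε-productions.
No unit productions to eliminate.
TERM: introduce A -> b, B -> e and substitute in every rule of length ≥2.
BIN: X -> SSS becomes X -> SC, C -> SS.

S -> e | SS | XS; A -> b; B -> e; C -> SS; X -> c | AB | SC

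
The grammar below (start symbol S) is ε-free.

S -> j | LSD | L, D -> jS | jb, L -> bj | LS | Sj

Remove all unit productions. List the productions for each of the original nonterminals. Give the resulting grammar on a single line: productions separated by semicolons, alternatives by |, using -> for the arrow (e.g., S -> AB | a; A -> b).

S -> j | LS | Sj | bj | LSD; D -> jS | jb; L -> LS | Sj | bj

Unit productions: S->L.
Unit pairs (A ⇒* B via units): (S,L).
S: inherits non-unit rules of {L, S} → LS | LSD | Sj | bj | j.
D: inherits non-unit rules of {D} → jS | jb.
L: inherits non-unit rules of {L} → LS | Sj | bj.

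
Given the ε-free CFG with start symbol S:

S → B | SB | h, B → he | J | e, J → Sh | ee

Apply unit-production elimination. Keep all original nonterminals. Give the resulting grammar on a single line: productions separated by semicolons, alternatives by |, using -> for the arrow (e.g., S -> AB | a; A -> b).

S -> e | h | SB | Sh | ee | he; B -> e | Sh | ee | he; J -> Sh | ee

Unit productions: B->J, S->B.
Unit pairs (A ⇒* B via units): (B,J), (S,B), (S,J).
S: inherits non-unit rules of {B, J, S} → SB | Sh | e | ee | h | he.
B: inherits non-unit rules of {B, J} → Sh | e | ee | he.
J: inherits non-unit rules of {J} → Sh | ee.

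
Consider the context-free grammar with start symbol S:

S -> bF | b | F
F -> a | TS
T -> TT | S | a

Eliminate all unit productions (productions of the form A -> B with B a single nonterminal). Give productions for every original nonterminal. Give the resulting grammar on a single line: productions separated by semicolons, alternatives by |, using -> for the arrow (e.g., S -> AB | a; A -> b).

S -> a | b | TS | bF; F -> a | TS; T -> a | b | TS | TT | bF

Unit productions: S->F, T->S.
Unit pairs (A ⇒* B via units): (S,F), (T,F), (T,S).
S: inherits non-unit rules of {F, S} → TS | a | b | bF.
F: inherits non-unit rules of {F} → TS | a.
T: inherits non-unit rules of {F, S, T} → TS | TT | a | b | bF.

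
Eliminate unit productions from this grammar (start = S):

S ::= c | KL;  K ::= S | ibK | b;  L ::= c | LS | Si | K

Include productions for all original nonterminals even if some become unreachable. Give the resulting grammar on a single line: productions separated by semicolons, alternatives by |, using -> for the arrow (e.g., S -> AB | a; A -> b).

S -> c | KL; K -> b | c | KL | ibK; L -> b | c | KL | LS | Si | ibK

Unit productions: K->S, L->K.
Unit pairs (A ⇒* B via units): (K,S), (L,K), (L,S).
S: inherits non-unit rules of {S} → KL | c.
K: inherits non-unit rules of {K, S} → KL | b | c | ibK.
L: inherits non-unit rules of {K, L, S} → KL | LS | Si | b | c | ibK.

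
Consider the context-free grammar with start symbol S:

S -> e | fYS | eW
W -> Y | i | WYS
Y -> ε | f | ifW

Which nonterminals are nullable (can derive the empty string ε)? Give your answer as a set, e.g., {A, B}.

{W, Y}

Directly nullable (have an ε-rule): {Y}.
W is nullable via W -> Y (every symbol on the right is already known nullable).
Not nullable: S — each has a terminal in every rule's right-hand side or depends on a non-nullable symbol.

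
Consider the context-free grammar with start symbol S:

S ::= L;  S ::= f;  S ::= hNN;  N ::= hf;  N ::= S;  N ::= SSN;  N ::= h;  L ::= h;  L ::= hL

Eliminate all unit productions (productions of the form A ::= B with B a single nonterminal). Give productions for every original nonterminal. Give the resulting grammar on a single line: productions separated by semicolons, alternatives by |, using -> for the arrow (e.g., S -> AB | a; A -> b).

Unit productions: N->S, S->L.
Unit pairs (A ⇒* B via units): (N,L), (N,S), (S,L).
S: inherits non-unit rules of {L, S} → f | h | hL | hNN.
L: inherits non-unit rules of {L} → h | hL.
N: inherits non-unit rules of {L, N, S} → SSN | f | h | hL | hNN | hf.

S -> f | h | hL | hNN; L -> h | hL; N -> f | h | hL | hf | SSN | hNN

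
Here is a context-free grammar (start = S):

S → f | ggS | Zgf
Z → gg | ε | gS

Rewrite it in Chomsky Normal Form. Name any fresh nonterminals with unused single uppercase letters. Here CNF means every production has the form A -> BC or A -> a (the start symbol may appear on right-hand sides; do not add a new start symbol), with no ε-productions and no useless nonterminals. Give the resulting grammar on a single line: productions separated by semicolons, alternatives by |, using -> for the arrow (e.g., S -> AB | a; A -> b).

Nullable: {Z}; after ε-elimination: S -> f | gf | Zgf | ggS; Z -> gS | gg.
No unit productions to eliminate.
TERM: introduce B -> f, A -> g and substitute in every rule of length ≥2.
BIN: S -> AAS becomes S -> AC, C -> AS; S -> ZAB becomes S -> ZD, D -> AB.

S -> f | AB | AC | ZD; A -> g; B -> f; C -> AS; D -> AB; Z -> AA | AS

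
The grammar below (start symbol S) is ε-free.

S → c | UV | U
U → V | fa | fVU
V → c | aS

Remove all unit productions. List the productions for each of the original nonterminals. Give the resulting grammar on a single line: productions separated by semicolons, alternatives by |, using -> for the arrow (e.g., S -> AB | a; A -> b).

S -> c | UV | aS | fa | fVU; U -> c | aS | fa | fVU; V -> c | aS

Unit productions: S->U, U->V.
Unit pairs (A ⇒* B via units): (S,U), (S,V), (U,V).
S: inherits non-unit rules of {S, U, V} → UV | aS | c | fVU | fa.
U: inherits non-unit rules of {U, V} → aS | c | fVU | fa.
V: inherits non-unit rules of {V} → aS | c.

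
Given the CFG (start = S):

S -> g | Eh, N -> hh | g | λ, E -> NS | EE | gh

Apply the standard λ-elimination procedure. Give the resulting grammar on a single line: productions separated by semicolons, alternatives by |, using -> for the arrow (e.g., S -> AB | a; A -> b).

Nullable set: {N}.
E -> NS: N nullable, giving NS | S.
Drop N -> λ.
Unchanged (no nullable symbols): S -> Eh; S -> g; E -> EE; E -> gh; N -> g; N -> hh.

S -> g | Eh; E -> S | EE | NS | gh; N -> g | hh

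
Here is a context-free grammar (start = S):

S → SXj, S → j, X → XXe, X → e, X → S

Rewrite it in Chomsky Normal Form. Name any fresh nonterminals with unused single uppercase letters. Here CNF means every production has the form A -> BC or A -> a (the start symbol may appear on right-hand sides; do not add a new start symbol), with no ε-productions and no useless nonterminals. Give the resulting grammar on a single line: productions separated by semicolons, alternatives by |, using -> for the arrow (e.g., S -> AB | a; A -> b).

S -> j | SC; A -> j; B -> e; C -> XA; D -> XA; E -> XB; X -> e | j | SD | XE

No ε-productions.
After unit-elimination: S -> j | SXj; X -> e | j | SXj | XXe.
TERM: introduce B -> e, A -> j and substitute in every rule of length ≥2.
BIN: S -> SXA becomes S -> SC, C -> XA; X -> SXA becomes X -> SD, D -> XA; X -> XXB becomes X -> XE, E -> XB.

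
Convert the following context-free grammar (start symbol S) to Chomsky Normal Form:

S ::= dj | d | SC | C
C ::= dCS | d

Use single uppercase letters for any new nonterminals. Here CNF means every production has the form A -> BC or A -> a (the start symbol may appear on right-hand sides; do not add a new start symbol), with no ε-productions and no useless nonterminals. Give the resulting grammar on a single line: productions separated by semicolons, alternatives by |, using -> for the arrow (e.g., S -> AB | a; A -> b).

S -> d | AB | AE | SC; A -> d; B -> j; C -> d | AD; D -> CS; E -> CS

No ε-productions.
After unit-elimination: S -> d | SC | dj | dCS; C -> d | dCS.
TERM: introduce A -> d, B -> j and substitute in every rule of length ≥2.
BIN: C -> ACS becomes C -> AD, D -> CS; S -> ACS becomes S -> AE, E -> CS.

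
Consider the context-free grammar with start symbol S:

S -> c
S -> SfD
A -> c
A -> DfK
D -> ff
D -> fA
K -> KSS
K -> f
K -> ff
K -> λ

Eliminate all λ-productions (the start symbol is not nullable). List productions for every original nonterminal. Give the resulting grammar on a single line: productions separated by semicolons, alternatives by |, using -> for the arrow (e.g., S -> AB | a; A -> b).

Nullable set: {K}.
A -> DfK: K nullable, giving Df | DfK.
Drop K -> λ.
K -> KSS: K nullable, giving KSS | SS.
Unchanged (no nullable symbols): S -> SfD; S -> c; A -> c; D -> fA; D -> ff; K -> f; K -> ff.

S -> c | SfD; A -> c | Df | DfK; D -> fA | ff; K -> f | SS | ff | KSS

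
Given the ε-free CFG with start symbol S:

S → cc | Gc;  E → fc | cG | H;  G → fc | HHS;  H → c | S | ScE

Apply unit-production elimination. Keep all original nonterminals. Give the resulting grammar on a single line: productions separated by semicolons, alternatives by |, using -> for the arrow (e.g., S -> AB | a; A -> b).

S -> Gc | cc; E -> c | Gc | cG | cc | fc | ScE; G -> fc | HHS; H -> c | Gc | cc | ScE

Unit productions: E->H, H->S.
Unit pairs (A ⇒* B via units): (E,H), (E,S), (H,S).
S: inherits non-unit rules of {S} → Gc | cc.
E: inherits non-unit rules of {E, H, S} → Gc | ScE | c | cG | cc | fc.
G: inherits non-unit rules of {G} → HHS | fc.
H: inherits non-unit rules of {H, S} → Gc | ScE | c | cc.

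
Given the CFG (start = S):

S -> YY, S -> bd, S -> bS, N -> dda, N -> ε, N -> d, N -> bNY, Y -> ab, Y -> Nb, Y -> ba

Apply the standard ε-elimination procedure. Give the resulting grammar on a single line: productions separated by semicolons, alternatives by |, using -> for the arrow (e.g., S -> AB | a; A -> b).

Nullable set: {N}.
Drop N -> ε.
N -> bNY: N nullable, giving bNY | bY.
Y -> Nb: N nullable, giving Nb | b.
Unchanged (no nullable symbols): S -> YY; S -> bS; S -> bd; N -> d; N -> dda; Y -> ab; Y -> ba.

S -> YY | bS | bd; N -> d | bY | bNY | dda; Y -> b | Nb | ab | ba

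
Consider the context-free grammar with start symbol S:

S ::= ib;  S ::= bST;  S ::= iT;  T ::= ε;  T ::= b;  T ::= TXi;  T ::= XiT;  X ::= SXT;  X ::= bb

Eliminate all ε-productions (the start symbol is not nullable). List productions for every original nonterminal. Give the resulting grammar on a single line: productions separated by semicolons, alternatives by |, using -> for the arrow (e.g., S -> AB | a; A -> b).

Nullable set: {T}.
S -> bST: T nullable, giving bS | bST.
S -> iT: T nullable, giving i | iT.
Drop T -> ε.
T -> TXi: T nullable, giving TXi | Xi.
T -> XiT: T nullable, giving Xi | XiT.
X -> SXT: T nullable, giving SX | SXT.
Unchanged (no nullable symbols): S -> ib; T -> b; X -> bb.

S -> i | bS | iT | ib | bST; T -> b | Xi | TXi | XiT; X -> SX | bb | SXT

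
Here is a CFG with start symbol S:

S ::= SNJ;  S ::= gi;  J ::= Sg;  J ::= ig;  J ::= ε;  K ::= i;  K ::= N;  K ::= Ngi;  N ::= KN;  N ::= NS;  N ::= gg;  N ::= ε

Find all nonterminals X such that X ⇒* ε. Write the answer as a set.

{J, K, N}

Directly nullable (have an ε-rule): {J, N}.
K is nullable via K -> N (every symbol on the right is already known nullable).
Not nullable: S — each has a terminal in every rule's right-hand side or depends on a non-nullable symbol.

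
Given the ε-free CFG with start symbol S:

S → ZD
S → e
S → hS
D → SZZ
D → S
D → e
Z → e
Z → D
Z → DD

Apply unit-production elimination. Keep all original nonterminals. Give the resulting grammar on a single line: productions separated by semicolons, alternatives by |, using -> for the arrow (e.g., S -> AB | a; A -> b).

Unit productions: D->S, Z->D.
Unit pairs (A ⇒* B via units): (D,S), (Z,D), (Z,S).
S: inherits non-unit rules of {S} → ZD | e | hS.
D: inherits non-unit rules of {D, S} → SZZ | ZD | e | hS.
Z: inherits non-unit rules of {D, S, Z} → DD | SZZ | ZD | e | hS.

S -> e | ZD | hS; D -> e | ZD | hS | SZZ; Z -> e | DD | ZD | hS | SZZ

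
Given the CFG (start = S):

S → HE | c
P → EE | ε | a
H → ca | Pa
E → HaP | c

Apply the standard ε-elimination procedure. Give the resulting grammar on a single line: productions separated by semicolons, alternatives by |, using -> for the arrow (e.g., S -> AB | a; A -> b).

S -> c | HE; E -> c | Ha | HaP; H -> a | Pa | ca; P -> a | EE

Nullable set: {P}.
E -> HaP: P nullable, giving Ha | HaP.
H -> Pa: P nullable, giving Pa | a.
Drop P -> ε.
Unchanged (no nullable symbols): S -> HE; S -> c; E -> c; H -> ca; P -> EE; P -> a.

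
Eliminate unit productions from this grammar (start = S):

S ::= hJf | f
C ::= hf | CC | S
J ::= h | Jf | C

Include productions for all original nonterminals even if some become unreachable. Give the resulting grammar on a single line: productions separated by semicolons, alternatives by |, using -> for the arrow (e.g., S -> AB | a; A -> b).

S -> f | hJf; C -> f | CC | hf | hJf; J -> f | h | CC | Jf | hf | hJf

Unit productions: C->S, J->C.
Unit pairs (A ⇒* B via units): (C,S), (J,C), (J,S).
S: inherits non-unit rules of {S} → f | hJf.
C: inherits non-unit rules of {C, S} → CC | f | hJf | hf.
J: inherits non-unit rules of {C, J, S} → CC | Jf | f | h | hJf | hf.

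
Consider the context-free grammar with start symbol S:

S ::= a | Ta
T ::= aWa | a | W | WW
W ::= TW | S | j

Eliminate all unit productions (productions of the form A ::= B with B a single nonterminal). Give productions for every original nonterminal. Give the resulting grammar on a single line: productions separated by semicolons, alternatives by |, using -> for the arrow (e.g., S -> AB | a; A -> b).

Unit productions: T->W, W->S.
Unit pairs (A ⇒* B via units): (T,S), (T,W), (W,S).
S: inherits non-unit rules of {S} → Ta | a.
T: inherits non-unit rules of {S, T, W} → TW | Ta | WW | a | aWa | j.
W: inherits non-unit rules of {S, W} → TW | Ta | a | j.

S -> a | Ta; T -> a | j | TW | Ta | WW | aWa; W -> a | j | TW | Ta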